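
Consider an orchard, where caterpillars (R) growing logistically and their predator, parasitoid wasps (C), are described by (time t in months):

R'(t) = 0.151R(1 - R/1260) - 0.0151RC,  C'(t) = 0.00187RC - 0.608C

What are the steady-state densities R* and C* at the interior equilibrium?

R* ≈ 325, C* ≈ 7.42

From dC/dt = 0 with C > 0: 0.00187R* = 0.608, so R* = 325.
Substitute into dR/dt = 0: 0.151(1 - 325/1260) = 0.0151C*.
The bracket is 0.742, giving C* = 0.112/0.0151 = 7.42.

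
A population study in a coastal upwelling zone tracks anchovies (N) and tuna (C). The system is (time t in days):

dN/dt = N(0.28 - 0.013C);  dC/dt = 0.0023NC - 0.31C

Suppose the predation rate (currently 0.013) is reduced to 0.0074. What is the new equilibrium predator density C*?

At the interior fixed point, setting dN/dt = 0 with N > 0 fixes C* = (prey growth rate)/(NC coefficient) — independent of the other coefficients.
With the change, C* = 0.28/0.0074 = 37.8; it rises from 21.5.

C* ≈ 37.8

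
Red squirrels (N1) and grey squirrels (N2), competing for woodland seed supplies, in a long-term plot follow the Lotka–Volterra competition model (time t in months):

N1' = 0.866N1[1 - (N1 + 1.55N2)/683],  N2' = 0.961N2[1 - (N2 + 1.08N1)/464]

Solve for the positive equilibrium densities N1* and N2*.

Setting both brackets to zero gives the nullclines N1 + 1.55N2 = 683 and 1.08N1 + N2 = 464.
Substituting N2 = 464 - 1.08N1 into the first: N1(1 - 1.55·1.08) = 683 - 1.55·464.
So N1* = -36.2/-0.674 = 53.7, and then N2* = 464 - 1.08·53.7 = 406.

N1* ≈ 53.7, N2* ≈ 406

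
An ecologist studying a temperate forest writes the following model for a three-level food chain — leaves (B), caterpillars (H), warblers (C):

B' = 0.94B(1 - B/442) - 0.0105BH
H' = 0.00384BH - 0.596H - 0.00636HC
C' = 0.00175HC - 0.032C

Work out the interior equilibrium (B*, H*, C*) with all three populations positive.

B* ≈ 352, H* ≈ 18.3, C* ≈ 119

From dC/dt = 0: 0.00175H* = 0.032, so H* = 18.3.
From dB/dt = 0: 0.94(1 - B*/442) = 0.0105·18.3, giving B* = 442·(1 - 0.204) = 352.
From dH/dt = 0: 0.00384·352 - 0.596 = 0.00636C*, so C* = 0.755/0.00636 = 119.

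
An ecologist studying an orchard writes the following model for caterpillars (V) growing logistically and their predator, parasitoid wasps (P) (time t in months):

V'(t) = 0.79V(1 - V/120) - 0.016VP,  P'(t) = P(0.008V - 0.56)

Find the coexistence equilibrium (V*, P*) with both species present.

From dP/dt = 0 with P > 0: 0.008V* = 0.56, so V* = 70.
Substitute into dV/dt = 0: 0.79(1 - 70/120) = 0.016P*.
The bracket is 0.417, giving P* = 0.329/0.016 = 20.6.

V* ≈ 70, P* ≈ 20.6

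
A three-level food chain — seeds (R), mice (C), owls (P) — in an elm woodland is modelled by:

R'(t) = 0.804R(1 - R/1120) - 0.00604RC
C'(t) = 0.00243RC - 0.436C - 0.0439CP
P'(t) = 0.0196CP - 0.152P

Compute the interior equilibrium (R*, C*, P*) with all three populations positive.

From dP/dt = 0: 0.0196C* = 0.152, so C* = 7.76.
From dR/dt = 0: 0.804(1 - R*/1120) = 0.00604·7.76, giving R* = 1120·(1 - 0.0583) = 1050.
From dC/dt = 0: 0.00243·1050 - 0.436 = 0.0439P*, so P* = 2.13/0.0439 = 48.5.

R* ≈ 1050, C* ≈ 7.76, P* ≈ 48.5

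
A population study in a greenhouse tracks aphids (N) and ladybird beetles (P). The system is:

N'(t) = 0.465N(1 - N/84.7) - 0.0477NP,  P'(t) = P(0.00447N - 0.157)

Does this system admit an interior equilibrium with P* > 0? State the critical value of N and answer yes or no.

The predator equation gives dP/dt > 0 only when N > 0.157/0.00447 = 35.1.
Without the predator, N → K = 84.7. Since 84.7 > 35.1, the predator can invade and persist.

Threshold N = 35.1; K > 35.1, so yes, the predator persists.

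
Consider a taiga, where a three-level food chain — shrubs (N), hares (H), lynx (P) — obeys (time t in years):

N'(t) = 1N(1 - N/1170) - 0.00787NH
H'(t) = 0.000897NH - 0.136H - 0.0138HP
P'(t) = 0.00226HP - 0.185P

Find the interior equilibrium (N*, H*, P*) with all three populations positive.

N* ≈ 416, H* ≈ 81.9, P* ≈ 17.2

From dP/dt = 0: 0.00226H* = 0.185, so H* = 81.9.
From dN/dt = 0: 1(1 - N*/1170) = 0.00787·81.9, giving N* = 1170·(1 - 0.644) = 416.
From dH/dt = 0: 0.000897·416 - 0.136 = 0.0138P*, so P* = 0.237/0.0138 = 17.2.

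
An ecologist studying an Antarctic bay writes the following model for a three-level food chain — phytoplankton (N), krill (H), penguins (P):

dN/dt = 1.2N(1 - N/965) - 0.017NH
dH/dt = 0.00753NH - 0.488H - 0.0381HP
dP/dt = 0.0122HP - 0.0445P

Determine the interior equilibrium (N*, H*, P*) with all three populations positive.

N* ≈ 915, H* ≈ 3.65, P* ≈ 168

From dP/dt = 0: 0.0122H* = 0.0445, so H* = 3.65.
From dN/dt = 0: 1.2(1 - N*/965) = 0.017·3.65, giving N* = 965·(1 - 0.0517) = 915.
From dH/dt = 0: 0.00753·915 - 0.488 = 0.0381P*, so P* = 6.4/0.0381 = 168.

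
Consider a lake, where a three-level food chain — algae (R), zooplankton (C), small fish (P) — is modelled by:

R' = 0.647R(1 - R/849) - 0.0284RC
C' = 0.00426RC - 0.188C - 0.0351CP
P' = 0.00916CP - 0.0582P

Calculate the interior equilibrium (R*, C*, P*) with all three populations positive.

From dP/dt = 0: 0.00916C* = 0.0582, so C* = 6.35.
From dR/dt = 0: 0.647(1 - R*/849) = 0.0284·6.35, giving R* = 849·(1 - 0.279) = 612.
From dC/dt = 0: 0.00426·612 - 0.188 = 0.0351P*, so P* = 2.42/0.0351 = 68.9.

R* ≈ 612, C* ≈ 6.35, P* ≈ 68.9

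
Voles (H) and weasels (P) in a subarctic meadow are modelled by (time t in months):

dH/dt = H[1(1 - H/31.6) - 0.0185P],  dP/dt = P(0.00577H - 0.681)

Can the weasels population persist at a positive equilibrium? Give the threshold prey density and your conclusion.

The predator equation gives dP/dt > 0 only when H > 0.681/0.00577 = 118.
Without the predator, H → K = 31.6. Since 31.6 < 118, the predator cannot invade.

Threshold H = 118; K < 118, so no, the predator goes extinct.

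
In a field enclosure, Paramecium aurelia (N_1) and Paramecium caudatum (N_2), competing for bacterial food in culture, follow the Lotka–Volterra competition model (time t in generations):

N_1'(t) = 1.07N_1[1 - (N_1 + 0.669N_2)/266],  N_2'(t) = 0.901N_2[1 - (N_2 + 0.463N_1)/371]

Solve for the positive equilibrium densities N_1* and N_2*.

Setting both brackets to zero gives the nullclines N_1 + 0.669N_2 = 266 and 0.463N_1 + N_2 = 371.
Substituting N_2 = 371 - 0.463N_1 into the first: N_1(1 - 0.669·0.463) = 266 - 0.669·371.
So N_1* = 17.8/0.69 = 25.8, and then N_2* = 371 - 0.463·25.8 = 359.

N_1* ≈ 25.8, N_2* ≈ 359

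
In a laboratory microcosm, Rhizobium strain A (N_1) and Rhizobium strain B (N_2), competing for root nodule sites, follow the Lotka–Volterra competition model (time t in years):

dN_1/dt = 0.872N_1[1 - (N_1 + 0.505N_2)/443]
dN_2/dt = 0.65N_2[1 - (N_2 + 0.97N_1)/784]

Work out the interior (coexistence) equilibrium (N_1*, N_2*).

Setting both brackets to zero gives the nullclines N_1 + 0.505N_2 = 443 and 0.97N_1 + N_2 = 784.
Substituting N_2 = 784 - 0.97N_1 into the first: N_1(1 - 0.505·0.97) = 443 - 0.505·784.
So N_1* = 47.1/0.51 = 92.3, and then N_2* = 784 - 0.97·92.3 = 694.

N_1* ≈ 92.3, N_2* ≈ 694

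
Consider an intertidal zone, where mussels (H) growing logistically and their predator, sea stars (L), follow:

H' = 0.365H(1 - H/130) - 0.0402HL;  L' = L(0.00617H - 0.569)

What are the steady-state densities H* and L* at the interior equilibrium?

From dL/dt = 0 with L > 0: 0.00617H* = 0.569, so H* = 92.2.
Substitute into dH/dt = 0: 0.365(1 - 92.2/130) = 0.0402L*.
The bracket is 0.291, giving L* = 0.106/0.0402 = 2.64.

H* ≈ 92.2, L* ≈ 2.64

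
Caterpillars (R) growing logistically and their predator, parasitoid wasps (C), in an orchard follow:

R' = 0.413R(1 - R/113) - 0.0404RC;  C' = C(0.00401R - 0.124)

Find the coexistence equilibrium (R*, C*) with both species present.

R* ≈ 30.9, C* ≈ 7.43

From dC/dt = 0 with C > 0: 0.00401R* = 0.124, so R* = 30.9.
Substitute into dR/dt = 0: 0.413(1 - 30.9/113) = 0.0404C*.
The bracket is 0.726, giving C* = 0.3/0.0404 = 7.43.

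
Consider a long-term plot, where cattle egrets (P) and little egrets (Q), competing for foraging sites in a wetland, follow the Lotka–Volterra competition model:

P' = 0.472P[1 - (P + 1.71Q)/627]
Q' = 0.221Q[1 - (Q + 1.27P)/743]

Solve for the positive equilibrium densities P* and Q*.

P* ≈ 549, Q* ≈ 45.5

Setting both brackets to zero gives the nullclines P + 1.71Q = 627 and 1.27P + Q = 743.
Substituting Q = 743 - 1.27P into the first: P(1 - 1.71·1.27) = 627 - 1.71·743.
So P* = -644/-1.17 = 549, and then Q* = 743 - 1.27·549 = 45.5.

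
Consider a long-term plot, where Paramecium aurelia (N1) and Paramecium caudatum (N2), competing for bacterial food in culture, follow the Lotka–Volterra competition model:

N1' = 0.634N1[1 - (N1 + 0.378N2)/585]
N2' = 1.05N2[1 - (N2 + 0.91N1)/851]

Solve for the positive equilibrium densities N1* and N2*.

N1* ≈ 401, N2* ≈ 486

Setting both brackets to zero gives the nullclines N1 + 0.378N2 = 585 and 0.91N1 + N2 = 851.
Substituting N2 = 851 - 0.91N1 into the first: N1(1 - 0.378·0.91) = 585 - 0.378·851.
So N1* = 263/0.656 = 401, and then N2* = 851 - 0.91·401 = 486.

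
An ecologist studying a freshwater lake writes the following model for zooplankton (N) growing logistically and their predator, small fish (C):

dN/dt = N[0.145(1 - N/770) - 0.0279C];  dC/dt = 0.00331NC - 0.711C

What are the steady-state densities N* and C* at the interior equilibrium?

From dC/dt = 0 with C > 0: 0.00331N* = 0.711, so N* = 215.
Substitute into dN/dt = 0: 0.145(1 - 215/770) = 0.0279C*.
The bracket is 0.721, giving C* = 0.105/0.0279 = 3.75.

N* ≈ 215, C* ≈ 3.75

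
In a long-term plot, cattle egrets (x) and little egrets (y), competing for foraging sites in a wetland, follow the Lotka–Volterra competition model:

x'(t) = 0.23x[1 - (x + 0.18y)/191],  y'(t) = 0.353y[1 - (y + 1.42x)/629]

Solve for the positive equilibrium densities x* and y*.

x* ≈ 104, y* ≈ 481

Setting both brackets to zero gives the nullclines x + 0.18y = 191 and 1.42x + y = 629.
Substituting y = 629 - 1.42x into the first: x(1 - 0.18·1.42) = 191 - 0.18·629.
So x* = 77.8/0.744 = 104, and then y* = 629 - 1.42·104 = 481.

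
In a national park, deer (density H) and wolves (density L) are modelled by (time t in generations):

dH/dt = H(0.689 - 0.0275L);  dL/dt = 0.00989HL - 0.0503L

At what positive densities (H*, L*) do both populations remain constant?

Set dL/dt = 0 with L > 0: 0.00989H - 0.0503 = 0, so H* = 0.0503/0.00989 = 5.09.
Set dH/dt = 0 with H > 0: 0.689 - 0.0275L = 0, so L* = 0.689/0.0275 = 25.1.

H* ≈ 5.09, L* ≈ 25.1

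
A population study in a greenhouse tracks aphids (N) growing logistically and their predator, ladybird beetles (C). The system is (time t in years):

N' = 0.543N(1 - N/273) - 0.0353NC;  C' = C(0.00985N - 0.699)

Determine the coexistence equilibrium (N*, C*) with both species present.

N* ≈ 71, C* ≈ 11.4

From dC/dt = 0 with C > 0: 0.00985N* = 0.699, so N* = 71.
Substitute into dN/dt = 0: 0.543(1 - 71/273) = 0.0353C*.
The bracket is 0.74, giving C* = 0.402/0.0353 = 11.4.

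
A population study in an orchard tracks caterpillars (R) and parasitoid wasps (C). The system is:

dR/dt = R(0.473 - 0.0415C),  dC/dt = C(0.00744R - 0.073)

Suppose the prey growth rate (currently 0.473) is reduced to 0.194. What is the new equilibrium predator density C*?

At the interior fixed point, setting dR/dt = 0 with R > 0 fixes C* = (prey growth rate)/(RC coefficient) — independent of the other coefficients.
With the change, C* = 0.194/0.0415 = 4.67; it falls from 11.4.

C* ≈ 4.67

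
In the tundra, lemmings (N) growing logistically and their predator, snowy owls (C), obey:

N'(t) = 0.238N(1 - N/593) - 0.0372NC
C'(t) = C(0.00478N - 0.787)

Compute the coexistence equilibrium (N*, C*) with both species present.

N* ≈ 165, C* ≈ 4.62

From dC/dt = 0 with C > 0: 0.00478N* = 0.787, so N* = 165.
Substitute into dN/dt = 0: 0.238(1 - 165/593) = 0.0372C*.
The bracket is 0.722, giving C* = 0.172/0.0372 = 4.62.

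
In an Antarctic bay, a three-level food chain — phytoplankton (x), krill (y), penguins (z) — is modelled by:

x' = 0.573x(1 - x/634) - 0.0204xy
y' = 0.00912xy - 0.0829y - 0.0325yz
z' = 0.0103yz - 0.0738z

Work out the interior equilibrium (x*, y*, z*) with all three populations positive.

x* ≈ 472, y* ≈ 7.17, z* ≈ 130

From dz/dt = 0: 0.0103y* = 0.0738, so y* = 7.17.
From dx/dt = 0: 0.573(1 - x*/634) = 0.0204·7.17, giving x* = 634·(1 - 0.255) = 472.
From dy/dt = 0: 0.00912·472 - 0.0829 = 0.0325z*, so z* = 4.22/0.0325 = 130.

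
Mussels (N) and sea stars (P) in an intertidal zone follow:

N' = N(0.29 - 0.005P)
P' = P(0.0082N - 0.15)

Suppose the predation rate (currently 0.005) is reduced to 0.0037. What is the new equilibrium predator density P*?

At the interior fixed point, setting dN/dt = 0 with N > 0 fixes P* = (prey growth rate)/(NP coefficient) — independent of the other coefficients.
With the change, P* = 0.29/0.0037 = 78.4; it rises from 58.

P* ≈ 78.4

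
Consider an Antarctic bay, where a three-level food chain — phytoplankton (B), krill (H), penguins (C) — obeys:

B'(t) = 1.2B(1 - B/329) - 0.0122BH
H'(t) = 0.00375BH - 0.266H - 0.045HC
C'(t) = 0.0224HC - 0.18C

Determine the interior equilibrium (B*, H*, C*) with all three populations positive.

From dC/dt = 0: 0.0224H* = 0.18, so H* = 8.04.
From dB/dt = 0: 1.2(1 - B*/329) = 0.0122·8.04, giving B* = 329·(1 - 0.0817) = 302.
From dH/dt = 0: 0.00375·302 - 0.266 = 0.045C*, so C* = 0.867/0.045 = 19.3.

B* ≈ 302, H* ≈ 8.04, C* ≈ 19.3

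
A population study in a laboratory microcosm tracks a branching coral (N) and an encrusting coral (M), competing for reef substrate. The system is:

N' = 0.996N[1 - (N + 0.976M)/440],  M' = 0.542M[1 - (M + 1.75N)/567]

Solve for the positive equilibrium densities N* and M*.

N* ≈ 160, M* ≈ 287

Setting both brackets to zero gives the nullclines N + 0.976M = 440 and 1.75N + M = 567.
Substituting M = 567 - 1.75N into the first: N(1 - 0.976·1.75) = 440 - 0.976·567.
So N* = -113/-0.708 = 160, and then M* = 567 - 1.75·160 = 287.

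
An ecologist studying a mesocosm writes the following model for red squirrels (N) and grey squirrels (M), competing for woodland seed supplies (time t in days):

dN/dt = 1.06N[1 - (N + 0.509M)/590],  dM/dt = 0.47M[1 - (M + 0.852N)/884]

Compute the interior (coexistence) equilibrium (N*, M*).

Setting both brackets to zero gives the nullclines N + 0.509M = 590 and 0.852N + M = 884.
Substituting M = 884 - 0.852N into the first: N(1 - 0.509·0.852) = 590 - 0.509·884.
So N* = 140/0.566 = 247, and then M* = 884 - 0.852·247 = 673.

N* ≈ 247, M* ≈ 673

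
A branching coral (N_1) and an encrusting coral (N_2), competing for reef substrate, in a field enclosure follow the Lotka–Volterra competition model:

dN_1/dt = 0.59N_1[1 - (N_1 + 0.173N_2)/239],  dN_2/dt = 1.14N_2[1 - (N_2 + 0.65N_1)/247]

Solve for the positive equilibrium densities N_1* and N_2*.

Setting both brackets to zero gives the nullclines N_1 + 0.173N_2 = 239 and 0.65N_1 + N_2 = 247.
Substituting N_2 = 247 - 0.65N_1 into the first: N_1(1 - 0.173·0.65) = 239 - 0.173·247.
So N_1* = 196/0.888 = 221, and then N_2* = 247 - 0.65·221 = 103.

N_1* ≈ 221, N_2* ≈ 103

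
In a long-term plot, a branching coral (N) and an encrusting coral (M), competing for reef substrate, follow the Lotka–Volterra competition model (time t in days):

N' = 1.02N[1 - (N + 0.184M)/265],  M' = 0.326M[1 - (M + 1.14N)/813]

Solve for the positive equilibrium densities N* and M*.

N* ≈ 146, M* ≈ 647

Setting both brackets to zero gives the nullclines N + 0.184M = 265 and 1.14N + M = 813.
Substituting M = 813 - 1.14N into the first: N(1 - 0.184·1.14) = 265 - 0.184·813.
So N* = 115/0.79 = 146, and then M* = 813 - 1.14·146 = 647.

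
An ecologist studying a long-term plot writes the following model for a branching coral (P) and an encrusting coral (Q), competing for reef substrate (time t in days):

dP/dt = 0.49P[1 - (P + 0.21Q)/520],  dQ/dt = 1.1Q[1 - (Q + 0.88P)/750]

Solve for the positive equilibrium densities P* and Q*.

P* ≈ 445, Q* ≈ 359

Setting both brackets to zero gives the nullclines P + 0.21Q = 520 and 0.88P + Q = 750.
Substituting Q = 750 - 0.88P into the first: P(1 - 0.21·0.88) = 520 - 0.21·750.
So P* = 362/0.815 = 445, and then Q* = 750 - 0.88·445 = 359.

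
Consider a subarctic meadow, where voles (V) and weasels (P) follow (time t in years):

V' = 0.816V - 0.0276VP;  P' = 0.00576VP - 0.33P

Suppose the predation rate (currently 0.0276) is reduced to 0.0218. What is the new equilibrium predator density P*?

P* ≈ 37.4

At the interior fixed point, setting dV/dt = 0 with V > 0 fixes P* = (prey growth rate)/(VP coefficient) — independent of the other coefficients.
With the change, P* = 0.816/0.0218 = 37.4; it rises from 29.6.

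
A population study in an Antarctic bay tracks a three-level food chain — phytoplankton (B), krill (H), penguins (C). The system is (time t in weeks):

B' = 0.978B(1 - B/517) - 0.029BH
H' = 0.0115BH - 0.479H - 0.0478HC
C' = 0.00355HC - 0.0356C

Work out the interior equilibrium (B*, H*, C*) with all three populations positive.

From dC/dt = 0: 0.00355H* = 0.0356, so H* = 10.
From dB/dt = 0: 0.978(1 - B*/517) = 0.029·10, giving B* = 517·(1 - 0.297) = 363.
From dH/dt = 0: 0.0115·363 - 0.479 = 0.0478C*, so C* = 3.7/0.0478 = 77.4.

B* ≈ 363, H* ≈ 10, C* ≈ 77.4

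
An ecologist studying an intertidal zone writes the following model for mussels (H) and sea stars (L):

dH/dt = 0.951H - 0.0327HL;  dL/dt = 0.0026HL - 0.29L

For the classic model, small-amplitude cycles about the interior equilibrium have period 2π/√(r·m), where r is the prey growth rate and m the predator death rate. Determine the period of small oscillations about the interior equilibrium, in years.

T ≈ 12 years

Here r = 0.951 and m = 0.29, so r·m = 0.276.
ω = √0.276 = 0.525 per year, hence T = 2π/ω ≈ 12 years.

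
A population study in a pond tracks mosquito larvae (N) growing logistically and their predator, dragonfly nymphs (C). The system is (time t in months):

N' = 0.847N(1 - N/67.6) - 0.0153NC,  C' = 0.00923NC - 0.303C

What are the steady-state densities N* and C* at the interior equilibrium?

From dC/dt = 0 with C > 0: 0.00923N* = 0.303, so N* = 32.8.
Substitute into dN/dt = 0: 0.847(1 - 32.8/67.6) = 0.0153C*.
The bracket is 0.514, giving C* = 0.436/0.0153 = 28.5.

N* ≈ 32.8, C* ≈ 28.5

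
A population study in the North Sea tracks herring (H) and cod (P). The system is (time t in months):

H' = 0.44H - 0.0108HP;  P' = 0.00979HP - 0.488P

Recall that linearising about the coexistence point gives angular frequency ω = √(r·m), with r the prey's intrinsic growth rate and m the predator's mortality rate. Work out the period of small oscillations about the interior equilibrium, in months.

Here r = 0.44 and m = 0.488, so r·m = 0.215.
ω = √0.215 = 0.463 per month, hence T = 2π/ω ≈ 13.6 months.

T ≈ 13.6 months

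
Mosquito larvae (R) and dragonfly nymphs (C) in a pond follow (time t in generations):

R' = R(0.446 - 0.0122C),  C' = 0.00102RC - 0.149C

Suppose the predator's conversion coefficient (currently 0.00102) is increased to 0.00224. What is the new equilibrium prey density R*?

R* ≈ 66.5

At the interior fixed point, setting dC/dt = 0 with C > 0 fixes R* = (predator death rate)/(RC coefficient) — independent of the other coefficients.
With the change, R* = 0.149/0.00224 = 66.5; it falls from 146.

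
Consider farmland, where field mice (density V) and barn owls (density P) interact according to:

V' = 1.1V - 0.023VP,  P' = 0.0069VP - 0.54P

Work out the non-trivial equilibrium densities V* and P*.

V* ≈ 78.3, P* ≈ 47.8

Set dP/dt = 0 with P > 0: 0.0069V - 0.54 = 0, so V* = 0.54/0.0069 = 78.3.
Set dV/dt = 0 with V > 0: 1.1 - 0.023P = 0, so P* = 1.1/0.023 = 47.8.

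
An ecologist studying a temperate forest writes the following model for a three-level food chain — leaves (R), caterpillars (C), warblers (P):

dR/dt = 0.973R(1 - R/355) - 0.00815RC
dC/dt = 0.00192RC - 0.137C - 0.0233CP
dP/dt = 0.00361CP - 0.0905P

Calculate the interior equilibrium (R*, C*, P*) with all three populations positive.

From dP/dt = 0: 0.00361C* = 0.0905, so C* = 25.1.
From dR/dt = 0: 0.973(1 - R*/355) = 0.00815·25.1, giving R* = 355·(1 - 0.21) = 280.
From dC/dt = 0: 0.00192·280 - 0.137 = 0.0233P*, so P* = 0.401/0.0233 = 17.2.

R* ≈ 280, C* ≈ 25.1, P* ≈ 17.2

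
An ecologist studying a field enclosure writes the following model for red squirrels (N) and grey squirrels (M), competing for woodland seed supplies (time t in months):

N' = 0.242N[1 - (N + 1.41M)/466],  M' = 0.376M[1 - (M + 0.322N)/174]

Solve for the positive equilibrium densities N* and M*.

Setting both brackets to zero gives the nullclines N + 1.41M = 466 and 0.322N + M = 174.
Substituting M = 174 - 0.322N into the first: N(1 - 1.41·0.322) = 466 - 1.41·174.
So N* = 221/0.546 = 404, and then M* = 174 - 0.322·404 = 43.9.

N* ≈ 404, M* ≈ 43.9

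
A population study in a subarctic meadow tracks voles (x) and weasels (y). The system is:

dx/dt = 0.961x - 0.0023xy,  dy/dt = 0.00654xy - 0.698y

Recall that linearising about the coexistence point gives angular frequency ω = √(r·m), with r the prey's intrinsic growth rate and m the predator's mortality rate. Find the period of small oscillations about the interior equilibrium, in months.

Here r = 0.961 and m = 0.698, so r·m = 0.671.
ω = √0.671 = 0.819 per month, hence T = 2π/ω ≈ 7.67 months.

T ≈ 7.67 months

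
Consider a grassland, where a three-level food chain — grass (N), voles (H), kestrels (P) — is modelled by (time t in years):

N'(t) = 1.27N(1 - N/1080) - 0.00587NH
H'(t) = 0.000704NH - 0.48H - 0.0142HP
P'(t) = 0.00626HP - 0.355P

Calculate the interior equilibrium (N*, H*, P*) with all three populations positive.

N* ≈ 797, H* ≈ 56.7, P* ≈ 5.71

From dP/dt = 0: 0.00626H* = 0.355, so H* = 56.7.
From dN/dt = 0: 1.27(1 - N*/1080) = 0.00587·56.7, giving N* = 1080·(1 - 0.262) = 797.
From dH/dt = 0: 0.000704·797 - 0.48 = 0.0142P*, so P* = 0.081/0.0142 = 5.71.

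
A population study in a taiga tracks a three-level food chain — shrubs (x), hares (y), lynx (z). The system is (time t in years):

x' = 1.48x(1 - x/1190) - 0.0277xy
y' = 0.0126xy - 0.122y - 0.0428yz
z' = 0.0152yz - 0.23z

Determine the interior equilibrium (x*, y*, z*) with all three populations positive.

From dz/dt = 0: 0.0152y* = 0.23, so y* = 15.1.
From dx/dt = 0: 1.48(1 - x*/1190) = 0.0277·15.1, giving x* = 1190·(1 - 0.283) = 853.
From dy/dt = 0: 0.0126·853 - 0.122 = 0.0428z*, so z* = 10.6/0.0428 = 248.

x* ≈ 853, y* ≈ 15.1, z* ≈ 248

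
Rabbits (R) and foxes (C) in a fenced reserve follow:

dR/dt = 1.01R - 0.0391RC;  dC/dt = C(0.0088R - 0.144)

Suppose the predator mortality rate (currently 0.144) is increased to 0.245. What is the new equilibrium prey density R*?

R* ≈ 27.8

At the interior fixed point, setting dC/dt = 0 with C > 0 fixes R* = (predator death rate)/(RC coefficient) — independent of the other coefficients.
With the change, R* = 0.245/0.0088 = 27.8; it rises from 16.4.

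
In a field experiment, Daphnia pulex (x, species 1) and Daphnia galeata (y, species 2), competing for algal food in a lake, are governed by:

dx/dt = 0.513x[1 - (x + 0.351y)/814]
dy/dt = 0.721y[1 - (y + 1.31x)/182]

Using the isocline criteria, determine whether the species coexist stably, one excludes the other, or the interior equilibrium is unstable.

species 1 excludes species 2

Compare the nullcline intercepts: K1/α12 = 814/0.351 = 2320 > K2 = 182; K2/α21 = 182/1.31 = 139 < K1 = 814.
Since the inequalities point opposite ways, species 1 can invade but species 2 cannot.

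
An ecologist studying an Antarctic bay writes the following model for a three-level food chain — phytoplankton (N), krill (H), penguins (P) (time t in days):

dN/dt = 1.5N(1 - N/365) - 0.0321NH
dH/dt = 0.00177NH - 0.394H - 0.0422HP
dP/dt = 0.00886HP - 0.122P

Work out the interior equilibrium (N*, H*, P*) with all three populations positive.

N* ≈ 257, H* ≈ 13.8, P* ≈ 1.46

From dP/dt = 0: 0.00886H* = 0.122, so H* = 13.8.
From dN/dt = 0: 1.5(1 - N*/365) = 0.0321·13.8, giving N* = 365·(1 - 0.295) = 257.
From dH/dt = 0: 0.00177·257 - 0.394 = 0.0422P*, so P* = 0.0617/0.0422 = 1.46.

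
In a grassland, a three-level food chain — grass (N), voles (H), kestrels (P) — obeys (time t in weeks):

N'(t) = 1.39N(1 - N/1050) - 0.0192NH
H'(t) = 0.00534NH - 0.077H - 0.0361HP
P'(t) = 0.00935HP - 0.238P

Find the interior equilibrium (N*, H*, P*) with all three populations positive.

N* ≈ 681, H* ≈ 25.5, P* ≈ 98.6

From dP/dt = 0: 0.00935H* = 0.238, so H* = 25.5.
From dN/dt = 0: 1.39(1 - N*/1050) = 0.0192·25.5, giving N* = 1050·(1 - 0.352) = 681.
From dH/dt = 0: 0.00534·681 - 0.077 = 0.0361P*, so P* = 3.56/0.0361 = 98.6.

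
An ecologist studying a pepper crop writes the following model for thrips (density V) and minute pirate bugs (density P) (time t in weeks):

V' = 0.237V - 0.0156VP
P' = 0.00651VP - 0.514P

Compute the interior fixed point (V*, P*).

V* ≈ 79, P* ≈ 15.2

Set dP/dt = 0 with P > 0: 0.00651V - 0.514 = 0, so V* = 0.514/0.00651 = 79.
Set dV/dt = 0 with V > 0: 0.237 - 0.0156P = 0, so P* = 0.237/0.0156 = 15.2.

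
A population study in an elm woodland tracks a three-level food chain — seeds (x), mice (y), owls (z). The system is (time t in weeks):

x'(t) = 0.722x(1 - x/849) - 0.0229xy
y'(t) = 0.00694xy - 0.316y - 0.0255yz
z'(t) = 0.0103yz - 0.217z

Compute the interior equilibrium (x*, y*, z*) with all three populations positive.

From dz/dt = 0: 0.0103y* = 0.217, so y* = 21.1.
From dx/dt = 0: 0.722(1 - x*/849) = 0.0229·21.1, giving x* = 849·(1 - 0.668) = 282.
From dy/dt = 0: 0.00694·282 - 0.316 = 0.0255z*, so z* = 1.64/0.0255 = 64.3.

x* ≈ 282, y* ≈ 21.1, z* ≈ 64.3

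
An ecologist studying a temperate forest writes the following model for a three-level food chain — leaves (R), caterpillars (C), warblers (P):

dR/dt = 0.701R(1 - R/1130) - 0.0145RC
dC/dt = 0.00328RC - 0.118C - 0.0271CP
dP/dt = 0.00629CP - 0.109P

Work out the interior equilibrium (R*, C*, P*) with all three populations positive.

R* ≈ 725, C* ≈ 17.3, P* ≈ 83.4

From dP/dt = 0: 0.00629C* = 0.109, so C* = 17.3.
From dR/dt = 0: 0.701(1 - R*/1130) = 0.0145·17.3, giving R* = 1130·(1 - 0.358) = 725.
From dC/dt = 0: 0.00328·725 - 0.118 = 0.0271P*, so P* = 2.26/0.0271 = 83.4.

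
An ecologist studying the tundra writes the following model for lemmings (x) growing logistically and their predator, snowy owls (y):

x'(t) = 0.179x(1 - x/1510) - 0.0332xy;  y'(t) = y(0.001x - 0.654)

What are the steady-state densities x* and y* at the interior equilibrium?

x* ≈ 654, y* ≈ 3.06

From dy/dt = 0 with y > 0: 0.001x* = 0.654, so x* = 654.
Substitute into dx/dt = 0: 0.179(1 - 654/1510) = 0.0332y*.
The bracket is 0.567, giving y* = 0.101/0.0332 = 3.06.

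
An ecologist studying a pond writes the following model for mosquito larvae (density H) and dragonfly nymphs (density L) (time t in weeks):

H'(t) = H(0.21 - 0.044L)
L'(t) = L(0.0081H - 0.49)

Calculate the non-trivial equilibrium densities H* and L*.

H* ≈ 60.5, L* ≈ 4.77

Set dL/dt = 0 with L > 0: 0.0081H - 0.49 = 0, so H* = 0.49/0.0081 = 60.5.
Set dH/dt = 0 with H > 0: 0.21 - 0.044L = 0, so L* = 0.21/0.044 = 4.77.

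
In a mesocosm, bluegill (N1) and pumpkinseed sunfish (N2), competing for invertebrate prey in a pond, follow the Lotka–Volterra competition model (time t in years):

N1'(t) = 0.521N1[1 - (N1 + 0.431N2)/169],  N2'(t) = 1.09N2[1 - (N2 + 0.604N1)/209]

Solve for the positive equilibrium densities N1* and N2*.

Setting both brackets to zero gives the nullclines N1 + 0.431N2 = 169 and 0.604N1 + N2 = 209.
Substituting N2 = 209 - 0.604N1 into the first: N1(1 - 0.431·0.604) = 169 - 0.431·209.
So N1* = 78.9/0.74 = 107, and then N2* = 209 - 0.604·107 = 145.

N1* ≈ 107, N2* ≈ 145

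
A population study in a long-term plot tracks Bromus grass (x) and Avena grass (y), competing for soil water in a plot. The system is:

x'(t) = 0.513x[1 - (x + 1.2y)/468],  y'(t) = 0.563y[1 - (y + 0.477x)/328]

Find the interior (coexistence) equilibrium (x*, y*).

x* ≈ 174, y* ≈ 245

Setting both brackets to zero gives the nullclines x + 1.2y = 468 and 0.477x + y = 328.
Substituting y = 328 - 0.477x into the first: x(1 - 1.2·0.477) = 468 - 1.2·328.
So x* = 74.4/0.428 = 174, and then y* = 328 - 0.477·174 = 245.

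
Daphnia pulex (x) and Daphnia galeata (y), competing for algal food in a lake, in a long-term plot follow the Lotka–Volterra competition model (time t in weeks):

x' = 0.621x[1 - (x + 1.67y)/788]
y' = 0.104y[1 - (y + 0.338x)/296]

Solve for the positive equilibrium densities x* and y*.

Setting both brackets to zero gives the nullclines x + 1.67y = 788 and 0.338x + y = 296.
Substituting y = 296 - 0.338x into the first: x(1 - 1.67·0.338) = 788 - 1.67·296.
So x* = 294/0.436 = 674, and then y* = 296 - 0.338·674 = 68.1.

x* ≈ 674, y* ≈ 68.1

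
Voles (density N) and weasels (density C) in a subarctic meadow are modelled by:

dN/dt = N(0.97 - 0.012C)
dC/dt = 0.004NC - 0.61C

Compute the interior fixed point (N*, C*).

N* ≈ 152, C* ≈ 80.8

Set dC/dt = 0 with C > 0: 0.004N - 0.61 = 0, so N* = 0.61/0.004 = 152.
Set dN/dt = 0 with N > 0: 0.97 - 0.012C = 0, so C* = 0.97/0.012 = 80.8.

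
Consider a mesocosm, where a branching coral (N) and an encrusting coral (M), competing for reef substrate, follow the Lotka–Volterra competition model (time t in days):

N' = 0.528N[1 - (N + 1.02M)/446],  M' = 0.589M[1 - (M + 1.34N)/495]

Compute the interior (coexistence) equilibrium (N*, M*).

Setting both brackets to zero gives the nullclines N + 1.02M = 446 and 1.34N + M = 495.
Substituting M = 495 - 1.34N into the first: N(1 - 1.02·1.34) = 446 - 1.02·495.
So N* = -58.9/-0.367 = 161, and then M* = 495 - 1.34·161 = 280.

N* ≈ 161, M* ≈ 280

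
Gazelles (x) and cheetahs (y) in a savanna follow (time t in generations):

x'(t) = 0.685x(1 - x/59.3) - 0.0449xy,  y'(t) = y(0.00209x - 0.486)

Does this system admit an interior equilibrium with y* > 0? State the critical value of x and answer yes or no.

The predator equation gives dy/dt > 0 only when x > 0.486/0.00209 = 233.
Without the predator, x → K = 59.3. Since 59.3 < 233, the predator cannot invade.

Threshold x = 233; K < 233, so no, the predator goes extinct.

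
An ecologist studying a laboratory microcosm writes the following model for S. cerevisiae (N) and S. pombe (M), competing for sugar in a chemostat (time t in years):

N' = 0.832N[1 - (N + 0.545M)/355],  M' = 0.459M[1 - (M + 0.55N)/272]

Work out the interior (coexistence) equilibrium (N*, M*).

N* ≈ 295, M* ≈ 110

Setting both brackets to zero gives the nullclines N + 0.545M = 355 and 0.55N + M = 272.
Substituting M = 272 - 0.55N into the first: N(1 - 0.545·0.55) = 355 - 0.545·272.
So N* = 207/0.7 = 295, and then M* = 272 - 0.55·295 = 110.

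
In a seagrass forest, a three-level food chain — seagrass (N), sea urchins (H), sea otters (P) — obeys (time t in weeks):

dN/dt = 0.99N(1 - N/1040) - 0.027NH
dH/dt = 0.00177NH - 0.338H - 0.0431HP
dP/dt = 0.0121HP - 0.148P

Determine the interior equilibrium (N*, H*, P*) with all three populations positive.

N* ≈ 693, H* ≈ 12.2, P* ≈ 20.6

From dP/dt = 0: 0.0121H* = 0.148, so H* = 12.2.
From dN/dt = 0: 0.99(1 - N*/1040) = 0.027·12.2, giving N* = 1040·(1 - 0.334) = 693.
From dH/dt = 0: 0.00177·693 - 0.338 = 0.0431P*, so P* = 0.889/0.0431 = 20.6.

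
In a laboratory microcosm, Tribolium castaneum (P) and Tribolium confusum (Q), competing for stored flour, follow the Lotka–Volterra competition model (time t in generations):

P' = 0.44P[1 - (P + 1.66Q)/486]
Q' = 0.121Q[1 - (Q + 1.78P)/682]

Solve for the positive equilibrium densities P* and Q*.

Setting both brackets to zero gives the nullclines P + 1.66Q = 486 and 1.78P + Q = 682.
Substituting Q = 682 - 1.78P into the first: P(1 - 1.66·1.78) = 486 - 1.66·682.
So P* = -646/-1.95 = 331, and then Q* = 682 - 1.78·331 = 93.7.

P* ≈ 331, Q* ≈ 93.7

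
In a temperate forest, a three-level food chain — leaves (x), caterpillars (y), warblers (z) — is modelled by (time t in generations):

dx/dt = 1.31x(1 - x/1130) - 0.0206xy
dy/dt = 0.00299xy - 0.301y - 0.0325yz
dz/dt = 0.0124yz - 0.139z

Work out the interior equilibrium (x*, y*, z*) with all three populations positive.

x* ≈ 931, y* ≈ 11.2, z* ≈ 76.4

From dz/dt = 0: 0.0124y* = 0.139, so y* = 11.2.
From dx/dt = 0: 1.31(1 - x*/1130) = 0.0206·11.2, giving x* = 1130·(1 - 0.176) = 931.
From dy/dt = 0: 0.00299·931 - 0.301 = 0.0325z*, so z* = 2.48/0.0325 = 76.4.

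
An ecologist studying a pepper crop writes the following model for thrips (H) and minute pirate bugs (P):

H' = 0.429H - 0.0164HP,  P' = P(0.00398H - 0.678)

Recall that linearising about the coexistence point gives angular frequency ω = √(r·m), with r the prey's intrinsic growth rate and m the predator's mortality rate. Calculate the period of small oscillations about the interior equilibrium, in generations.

T ≈ 11.7 generations

Here r = 0.429 and m = 0.678, so r·m = 0.291.
ω = √0.291 = 0.539 per generation, hence T = 2π/ω ≈ 11.7 generations.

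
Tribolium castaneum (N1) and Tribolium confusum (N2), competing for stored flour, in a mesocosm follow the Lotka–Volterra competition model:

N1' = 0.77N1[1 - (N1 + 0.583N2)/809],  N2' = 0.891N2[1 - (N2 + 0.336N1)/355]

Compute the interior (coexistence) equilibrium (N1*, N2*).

N1* ≈ 749, N2* ≈ 103

Setting both brackets to zero gives the nullclines N1 + 0.583N2 = 809 and 0.336N1 + N2 = 355.
Substituting N2 = 355 - 0.336N1 into the first: N1(1 - 0.583·0.336) = 809 - 0.583·355.
So N1* = 602/0.804 = 749, and then N2* = 355 - 0.336·749 = 103.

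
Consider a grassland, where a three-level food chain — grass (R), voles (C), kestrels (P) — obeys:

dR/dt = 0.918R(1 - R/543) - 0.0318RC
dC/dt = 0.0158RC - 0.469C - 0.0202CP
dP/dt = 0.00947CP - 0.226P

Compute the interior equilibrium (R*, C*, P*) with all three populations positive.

R* ≈ 94.1, C* ≈ 23.9, P* ≈ 50.4

From dP/dt = 0: 0.00947C* = 0.226, so C* = 23.9.
From dR/dt = 0: 0.918(1 - R*/543) = 0.0318·23.9, giving R* = 543·(1 - 0.827) = 94.1.
From dC/dt = 0: 0.0158·94.1 - 0.469 = 0.0202P*, so P* = 1.02/0.0202 = 50.4.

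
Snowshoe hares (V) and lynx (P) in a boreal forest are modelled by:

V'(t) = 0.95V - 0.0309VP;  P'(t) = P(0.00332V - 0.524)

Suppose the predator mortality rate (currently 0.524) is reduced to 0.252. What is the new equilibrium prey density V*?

V* ≈ 75.9

At the interior fixed point, setting dP/dt = 0 with P > 0 fixes V* = (predator death rate)/(VP coefficient) — independent of the other coefficients.
With the change, V* = 0.252/0.00332 = 75.9; it falls from 158.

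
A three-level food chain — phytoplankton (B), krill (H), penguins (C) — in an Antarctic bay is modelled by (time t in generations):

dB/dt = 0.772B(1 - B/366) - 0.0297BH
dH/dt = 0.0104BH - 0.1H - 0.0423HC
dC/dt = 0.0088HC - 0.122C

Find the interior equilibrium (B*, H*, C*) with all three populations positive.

B* ≈ 171, H* ≈ 13.9, C* ≈ 39.6

From dC/dt = 0: 0.0088H* = 0.122, so H* = 13.9.
From dB/dt = 0: 0.772(1 - B*/366) = 0.0297·13.9, giving B* = 366·(1 - 0.533) = 171.
From dH/dt = 0: 0.0104·171 - 0.1 = 0.0423C*, so C* = 1.68/0.0423 = 39.6.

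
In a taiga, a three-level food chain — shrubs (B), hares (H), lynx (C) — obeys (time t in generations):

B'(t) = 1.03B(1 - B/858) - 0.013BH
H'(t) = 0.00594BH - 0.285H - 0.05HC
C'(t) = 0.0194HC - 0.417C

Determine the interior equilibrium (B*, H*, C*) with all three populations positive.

B* ≈ 625, H* ≈ 21.5, C* ≈ 68.6

From dC/dt = 0: 0.0194H* = 0.417, so H* = 21.5.
From dB/dt = 0: 1.03(1 - B*/858) = 0.013·21.5, giving B* = 858·(1 - 0.271) = 625.
From dH/dt = 0: 0.00594·625 - 0.285 = 0.05C*, so C* = 3.43/0.05 = 68.6.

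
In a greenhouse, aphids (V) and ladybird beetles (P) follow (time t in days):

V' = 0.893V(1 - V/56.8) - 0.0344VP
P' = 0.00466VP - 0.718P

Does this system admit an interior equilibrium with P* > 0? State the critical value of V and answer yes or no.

Threshold V = 154; K < 154, so no, the predator goes extinct.

The predator equation gives dP/dt > 0 only when V > 0.718/0.00466 = 154.
Without the predator, V → K = 56.8. Since 56.8 < 154, the predator cannot invade.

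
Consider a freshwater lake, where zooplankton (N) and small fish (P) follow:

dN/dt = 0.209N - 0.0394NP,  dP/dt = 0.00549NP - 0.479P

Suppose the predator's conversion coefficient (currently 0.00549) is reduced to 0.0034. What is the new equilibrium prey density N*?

N* ≈ 141

At the interior fixed point, setting dP/dt = 0 with P > 0 fixes N* = (predator death rate)/(NP coefficient) — independent of the other coefficients.
With the change, N* = 0.479/0.0034 = 141; it rises from 87.2.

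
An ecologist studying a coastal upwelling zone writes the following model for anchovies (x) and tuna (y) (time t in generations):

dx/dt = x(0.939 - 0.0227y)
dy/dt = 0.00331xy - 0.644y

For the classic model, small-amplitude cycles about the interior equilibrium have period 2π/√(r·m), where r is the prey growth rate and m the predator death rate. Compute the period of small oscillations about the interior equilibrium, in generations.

T ≈ 8.08 generations

Here r = 0.939 and m = 0.644, so r·m = 0.605.
ω = √0.605 = 0.778 per generation, hence T = 2π/ω ≈ 8.08 generations.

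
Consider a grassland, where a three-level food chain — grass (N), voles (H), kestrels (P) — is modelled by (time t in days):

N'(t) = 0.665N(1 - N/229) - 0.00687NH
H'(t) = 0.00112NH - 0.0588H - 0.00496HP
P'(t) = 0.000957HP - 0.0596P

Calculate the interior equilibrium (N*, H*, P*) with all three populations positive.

N* ≈ 81.7, H* ≈ 62.3, P* ≈ 6.59

From dP/dt = 0: 0.000957H* = 0.0596, so H* = 62.3.
From dN/dt = 0: 0.665(1 - N*/229) = 0.00687·62.3, giving N* = 229·(1 - 0.643) = 81.7.
From dH/dt = 0: 0.00112·81.7 - 0.0588 = 0.00496P*, so P* = 0.0327/0.00496 = 6.59.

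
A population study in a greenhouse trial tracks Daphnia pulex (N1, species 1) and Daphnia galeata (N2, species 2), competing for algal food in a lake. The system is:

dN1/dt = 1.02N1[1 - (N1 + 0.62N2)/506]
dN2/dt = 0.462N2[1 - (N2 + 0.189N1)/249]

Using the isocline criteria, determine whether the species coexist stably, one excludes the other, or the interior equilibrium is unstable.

stable coexistence

Compare the nullcline intercepts: K1/α12 = 506/0.62 = 816 > K2 = 249; K2/α21 = 249/0.189 = 1320 > K1 = 506.
Since both inequalities hold, each species can invade when rare, so the interior equilibrium is stable.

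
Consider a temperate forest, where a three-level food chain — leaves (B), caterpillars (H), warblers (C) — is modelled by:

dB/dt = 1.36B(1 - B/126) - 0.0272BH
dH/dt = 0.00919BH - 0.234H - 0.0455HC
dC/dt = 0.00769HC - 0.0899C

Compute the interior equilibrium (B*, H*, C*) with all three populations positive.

B* ≈ 96.5, H* ≈ 11.7, C* ≈ 14.4

From dC/dt = 0: 0.00769H* = 0.0899, so H* = 11.7.
From dB/dt = 0: 1.36(1 - B*/126) = 0.0272·11.7, giving B* = 126·(1 - 0.234) = 96.5.
From dH/dt = 0: 0.00919·96.5 - 0.234 = 0.0455C*, so C* = 0.653/0.0455 = 14.4.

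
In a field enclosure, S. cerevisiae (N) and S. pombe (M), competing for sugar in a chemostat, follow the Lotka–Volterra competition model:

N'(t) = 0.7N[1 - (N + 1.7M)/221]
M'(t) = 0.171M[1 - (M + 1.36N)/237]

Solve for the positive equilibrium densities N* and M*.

N* ≈ 139, M* ≈ 48.4

Setting both brackets to zero gives the nullclines N + 1.7M = 221 and 1.36N + M = 237.
Substituting M = 237 - 1.36N into the first: N(1 - 1.7·1.36) = 221 - 1.7·237.
So N* = -182/-1.31 = 139, and then M* = 237 - 1.36·139 = 48.4.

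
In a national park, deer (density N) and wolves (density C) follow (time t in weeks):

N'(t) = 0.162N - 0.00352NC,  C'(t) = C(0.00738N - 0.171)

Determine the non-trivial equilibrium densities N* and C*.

Set dC/dt = 0 with C > 0: 0.00738N - 0.171 = 0, so N* = 0.171/0.00738 = 23.2.
Set dN/dt = 0 with N > 0: 0.162 - 0.00352C = 0, so C* = 0.162/0.00352 = 46.

N* ≈ 23.2, C* ≈ 46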